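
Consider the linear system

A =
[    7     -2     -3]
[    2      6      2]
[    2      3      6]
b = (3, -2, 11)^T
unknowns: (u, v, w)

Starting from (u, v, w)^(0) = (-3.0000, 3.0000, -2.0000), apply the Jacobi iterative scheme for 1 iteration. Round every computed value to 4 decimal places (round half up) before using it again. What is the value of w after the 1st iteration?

1.3333

Iteration 1:
  u = (3 - (-2)·3.0000 - (-3)·-2.0000) / (7) = 0.4286
  v = (-2 - (2)·-3.0000 - (2)·-2.0000) / (6) = 1.3333
  w = (11 - (2)·-3.0000 - (3)·3.0000) / (6) = 1.3333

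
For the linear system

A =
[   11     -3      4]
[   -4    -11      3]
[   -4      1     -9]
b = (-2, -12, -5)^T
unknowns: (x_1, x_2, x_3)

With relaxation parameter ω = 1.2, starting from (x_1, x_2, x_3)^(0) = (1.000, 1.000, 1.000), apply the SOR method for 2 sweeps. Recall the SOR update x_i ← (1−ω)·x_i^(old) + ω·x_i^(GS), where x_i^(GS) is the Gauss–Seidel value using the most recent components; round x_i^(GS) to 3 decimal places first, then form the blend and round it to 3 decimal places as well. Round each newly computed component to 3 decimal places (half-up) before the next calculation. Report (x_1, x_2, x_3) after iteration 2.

(0.010, 1.289, 0.639)

Iteration 1:
  x_1: GS value = (-2 - (-3)·1.000 - (4)·1.000) / (11) = -0.273;  x_1 ← (1−ω)·1.000 + ω·-0.273 = -0.528
  x_2: GS value = (-12 - (-4)·-0.528 - (3)·1.000) / (-11) = 1.556;  x_2 ← (1−ω)·1.000 + ω·1.556 = 1.667
  x_3: GS value = (-5 - (-4)·-0.528 - (1)·1.667) / (-9) = 0.975;  x_3 ← (1−ω)·1.000 + ω·0.975 = 0.970
Iteration 2:
  x_1: GS value = (-2 - (-3)·1.667 - (4)·0.970) / (11) = -0.080;  x_1 ← (1−ω)·-0.528 + ω·-0.080 = 0.010
  x_2: GS value = (-12 - (-4)·0.010 - (3)·0.970) / (-11) = 1.352;  x_2 ← (1−ω)·1.667 + ω·1.352 = 1.289
  x_3: GS value = (-5 - (-4)·0.010 - (1)·1.289) / (-9) = 0.694;  x_3 ← (1−ω)·0.970 + ω·0.694 = 0.639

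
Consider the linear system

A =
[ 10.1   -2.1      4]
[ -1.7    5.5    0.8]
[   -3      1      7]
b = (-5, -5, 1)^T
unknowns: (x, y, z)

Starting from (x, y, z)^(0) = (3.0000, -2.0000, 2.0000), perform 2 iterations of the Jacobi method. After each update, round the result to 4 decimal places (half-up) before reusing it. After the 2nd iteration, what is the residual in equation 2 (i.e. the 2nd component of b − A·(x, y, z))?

2.6126

Iteration 1:
  x = (-5 - (-2.1)·-2.0000 - (4)·2.0000) / (10.1) = -1.7030
  y = (-5 - (-1.7)·3.0000 - (0.8)·2.0000) / (5.5) = -0.2727
  z = (1 - (-3)·3.0000 - (1)·-2.0000) / (7) = 1.7143
Iteration 2:
  x = (-5 - (-2.1)·-0.2727 - (4)·1.7143) / (10.1) = -1.2307
  y = (-5 - (-1.7)·-1.7030 - (0.8)·1.7143) / (5.5) = -1.6848
  z = (1 - (-3)·-1.7030 - (1)·-0.2727) / (7) = -0.5480
Residual b − A·x = (6.0840, 2.6126, 2.8287)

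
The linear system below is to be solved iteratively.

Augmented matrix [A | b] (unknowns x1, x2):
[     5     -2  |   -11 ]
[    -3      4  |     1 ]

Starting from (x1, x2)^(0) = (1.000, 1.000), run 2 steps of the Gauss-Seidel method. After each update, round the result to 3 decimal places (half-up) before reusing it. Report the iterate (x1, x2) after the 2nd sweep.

Iteration 1:
  x1 = (-11 - (-2)·1.000) / (5) = -1.800
  x2 = (1 - (-3)·-1.800) / (4) = -1.100
Iteration 2:
  x1 = (-11 - (-2)·-1.100) / (5) = -2.640
  x2 = (1 - (-3)·-2.640) / (4) = -1.730

(-2.640, -1.730)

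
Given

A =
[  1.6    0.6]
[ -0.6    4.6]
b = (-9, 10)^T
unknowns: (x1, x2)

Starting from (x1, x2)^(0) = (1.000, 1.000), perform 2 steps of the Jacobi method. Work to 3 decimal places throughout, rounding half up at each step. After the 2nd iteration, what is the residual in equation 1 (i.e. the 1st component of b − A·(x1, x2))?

Iteration 1:
  x1 = (-9 - (0.6)·1.000) / (1.6) = -6.000
  x2 = (10 - (-0.6)·1.000) / (4.6) = 2.304
Iteration 2:
  x1 = (-9 - (0.6)·2.304) / (1.6) = -6.489
  x2 = (10 - (-0.6)·-6.000) / (4.6) = 1.391
Residual b − A·x = (0.548, -0.292)

0.548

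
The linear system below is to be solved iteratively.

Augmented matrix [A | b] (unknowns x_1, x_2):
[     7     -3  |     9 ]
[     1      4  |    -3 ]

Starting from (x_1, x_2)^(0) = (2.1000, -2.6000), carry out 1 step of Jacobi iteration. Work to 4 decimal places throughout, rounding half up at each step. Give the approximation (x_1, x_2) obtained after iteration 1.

Iteration 1:
  x_1 = (9 - (-3)·-2.6000) / (7) = 0.1714
  x_2 = (-3 - (1)·2.1000) / (4) = -1.2750

(0.1714, -1.2750)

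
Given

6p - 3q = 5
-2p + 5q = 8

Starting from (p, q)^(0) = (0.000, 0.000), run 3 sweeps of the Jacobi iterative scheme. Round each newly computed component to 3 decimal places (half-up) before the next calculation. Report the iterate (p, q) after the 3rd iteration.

Iteration 1:
  p = (5 - (-3)·0.000) / (6) = 0.833
  q = (8 - (-2)·0.000) / (5) = 1.600
Iteration 2:
  p = (5 - (-3)·1.600) / (6) = 1.633
  q = (8 - (-2)·0.833) / (5) = 1.933
Iteration 3:
  p = (5 - (-3)·1.933) / (6) = 1.800
  q = (8 - (-2)·1.633) / (5) = 2.253

(1.800, 2.253)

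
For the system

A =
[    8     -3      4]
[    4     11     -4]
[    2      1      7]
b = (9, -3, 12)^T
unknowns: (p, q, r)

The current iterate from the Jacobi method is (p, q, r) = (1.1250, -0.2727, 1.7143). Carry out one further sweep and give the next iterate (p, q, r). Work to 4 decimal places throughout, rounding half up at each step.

One sweep:
  p = (9 - (-3)·-0.2727 - (4)·1.7143) / (8) = 0.1656
  q = (-3 - (4)·1.1250 - (-4)·1.7143) / (11) = -0.0584
  r = (12 - (2)·1.1250 - (1)·-0.2727) / (7) = 1.4318

(0.1656, -0.0584, 1.4318)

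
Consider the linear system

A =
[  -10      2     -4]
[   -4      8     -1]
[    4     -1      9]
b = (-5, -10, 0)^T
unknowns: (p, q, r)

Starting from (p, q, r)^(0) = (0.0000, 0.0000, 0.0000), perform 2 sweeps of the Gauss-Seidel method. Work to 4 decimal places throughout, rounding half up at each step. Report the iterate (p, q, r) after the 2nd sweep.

Iteration 1:
  p = (-5 - (2)·0.0000 - (-4)·0.0000) / (-10) = 0.5000
  q = (-10 - (-4)·0.5000 - (-1)·0.0000) / (8) = -1.0000
  r = (0 - (4)·0.5000 - (-1)·-1.0000) / (9) = -0.3333
Iteration 2:
  p = (-5 - (2)·-1.0000 - (-4)·-0.3333) / (-10) = 0.4333
  q = (-10 - (-4)·0.4333 - (-1)·-0.3333) / (8) = -1.0750
  r = (0 - (4)·0.4333 - (-1)·-1.0750) / (9) = -0.3120

(0.4333, -1.0750, -0.3120)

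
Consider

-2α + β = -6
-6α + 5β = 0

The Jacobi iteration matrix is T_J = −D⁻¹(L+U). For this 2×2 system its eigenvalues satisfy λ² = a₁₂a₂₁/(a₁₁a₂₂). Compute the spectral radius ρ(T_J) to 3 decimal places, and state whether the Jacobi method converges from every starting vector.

0.775

a₁₂a₂₁/(a₁₁a₂₂) = (1)·(-6) / ((-2)·(5)) = 0.600000
ρ = √|0.600000| = √0.600000 = 0.775
ρ < 1, so Jacobi converges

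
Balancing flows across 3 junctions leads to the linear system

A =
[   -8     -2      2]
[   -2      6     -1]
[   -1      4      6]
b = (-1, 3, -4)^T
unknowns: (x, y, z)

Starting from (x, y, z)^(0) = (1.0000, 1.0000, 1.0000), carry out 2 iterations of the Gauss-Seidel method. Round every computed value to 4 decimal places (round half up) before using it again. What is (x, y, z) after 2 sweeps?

(-0.3316, 0.2031, -0.8573)

Iteration 1:
  x = (-1 - (-2)·1.0000 - (2)·1.0000) / (-8) = 0.1250
  y = (3 - (-2)·0.1250 - (-1)·1.0000) / (6) = 0.7083
  z = (-4 - (-1)·0.1250 - (4)·0.7083) / (6) = -1.1180
Iteration 2:
  x = (-1 - (-2)·0.7083 - (2)·-1.1180) / (-8) = -0.3316
  y = (3 - (-2)·-0.3316 - (-1)·-1.1180) / (6) = 0.2031
  z = (-4 - (-1)·-0.3316 - (4)·0.2031) / (6) = -0.8573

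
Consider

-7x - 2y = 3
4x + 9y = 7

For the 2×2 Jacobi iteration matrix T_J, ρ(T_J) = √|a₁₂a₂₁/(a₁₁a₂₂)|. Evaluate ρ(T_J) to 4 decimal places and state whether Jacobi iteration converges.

0.3563

a₁₂a₂₁/(a₁₁a₂₂) = (-2)·(4) / ((-7)·(9)) = 0.126984
ρ = √|0.126984| = √0.126984 = 0.3563
ρ < 1, so Jacobi converges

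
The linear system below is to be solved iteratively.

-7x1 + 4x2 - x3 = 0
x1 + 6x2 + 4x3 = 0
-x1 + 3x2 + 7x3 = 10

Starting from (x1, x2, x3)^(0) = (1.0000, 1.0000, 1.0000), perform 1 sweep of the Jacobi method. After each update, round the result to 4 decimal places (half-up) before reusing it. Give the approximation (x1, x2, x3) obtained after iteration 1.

Iteration 1:
  x1 = (0 - (4)·1.0000 - (-1)·1.0000) / (-7) = 0.4286
  x2 = (0 - (1)·1.0000 - (4)·1.0000) / (6) = -0.8333
  x3 = (10 - (-1)·1.0000 - (3)·1.0000) / (7) = 1.1429

(0.4286, -0.8333, 1.1429)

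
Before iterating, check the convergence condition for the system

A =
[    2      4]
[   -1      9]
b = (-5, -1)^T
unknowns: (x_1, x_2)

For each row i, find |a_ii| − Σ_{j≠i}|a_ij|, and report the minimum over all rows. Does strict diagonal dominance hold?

row 1: |2| − (4) = -2
row 2: |9| − (1) = 8
minimum over rows = -2 → not strictly diagonally dominant

-2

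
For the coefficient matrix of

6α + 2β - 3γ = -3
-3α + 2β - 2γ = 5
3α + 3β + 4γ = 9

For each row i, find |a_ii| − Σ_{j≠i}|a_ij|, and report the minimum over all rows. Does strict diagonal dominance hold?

row 1: |6| − (2+3) = 1
row 2: |2| − (3+2) = -3
row 3: |4| − (3+3) = -2
minimum over rows = -3 → not strictly diagonally dominant

-3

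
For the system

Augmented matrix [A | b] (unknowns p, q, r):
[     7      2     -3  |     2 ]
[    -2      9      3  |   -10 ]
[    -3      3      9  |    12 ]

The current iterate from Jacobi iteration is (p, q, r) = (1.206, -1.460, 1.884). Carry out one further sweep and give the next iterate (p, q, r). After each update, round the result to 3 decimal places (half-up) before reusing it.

One sweep:
  p = (2 - (2)·-1.460 - (-3)·1.884) / (7) = 1.510
  q = (-10 - (-2)·1.206 - (3)·1.884) / (9) = -1.471
  r = (12 - (-3)·1.206 - (3)·-1.460) / (9) = 2.222

(1.510, -1.471, 2.222)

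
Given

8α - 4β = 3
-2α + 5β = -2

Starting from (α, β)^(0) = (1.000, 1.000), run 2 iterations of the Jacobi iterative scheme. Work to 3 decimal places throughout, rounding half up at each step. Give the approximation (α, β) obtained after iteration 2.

(0.375, -0.050)

Iteration 1:
  α = (3 - (-4)·1.000) / (8) = 0.875
  β = (-2 - (-2)·1.000) / (5) = 0.000
Iteration 2:
  α = (3 - (-4)·0.000) / (8) = 0.375
  β = (-2 - (-2)·0.875) / (5) = -0.050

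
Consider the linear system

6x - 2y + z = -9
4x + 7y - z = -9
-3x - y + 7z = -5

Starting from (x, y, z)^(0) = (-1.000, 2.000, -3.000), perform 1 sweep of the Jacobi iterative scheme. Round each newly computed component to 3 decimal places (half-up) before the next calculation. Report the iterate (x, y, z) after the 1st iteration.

Iteration 1:
  x = (-9 - (-2)·2.000 - (1)·-3.000) / (6) = -0.333
  y = (-9 - (4)·-1.000 - (-1)·-3.000) / (7) = -1.143
  z = (-5 - (-3)·-1.000 - (-1)·2.000) / (7) = -0.857

(-0.333, -1.143, -0.857)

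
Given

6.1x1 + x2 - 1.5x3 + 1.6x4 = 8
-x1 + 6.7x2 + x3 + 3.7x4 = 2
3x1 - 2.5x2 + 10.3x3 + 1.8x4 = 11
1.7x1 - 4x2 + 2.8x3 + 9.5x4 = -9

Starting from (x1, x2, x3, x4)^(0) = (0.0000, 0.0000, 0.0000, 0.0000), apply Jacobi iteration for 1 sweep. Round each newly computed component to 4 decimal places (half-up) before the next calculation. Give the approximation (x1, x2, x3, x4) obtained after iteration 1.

(1.3115, 0.2985, 1.0680, -0.9474)

Iteration 1:
  x1 = (8 - (1)·0.0000 - (-1.5)·0.0000 - (1.6)·0.0000) / (6.1) = 1.3115
  x2 = (2 - (-1)·0.0000 - (1)·0.0000 - (3.7)·0.0000) / (6.7) = 0.2985
  x3 = (11 - (3)·0.0000 - (-2.5)·0.0000 - (1.8)·0.0000) / (10.3) = 1.0680
  x4 = (-9 - (1.7)·0.0000 - (-4)·0.0000 - (2.8)·0.0000) / (9.5) = -0.9474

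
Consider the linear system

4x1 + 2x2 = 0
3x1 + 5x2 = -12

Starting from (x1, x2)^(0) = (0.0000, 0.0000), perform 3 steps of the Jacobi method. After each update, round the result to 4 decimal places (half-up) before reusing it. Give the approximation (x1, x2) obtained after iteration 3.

(1.2000, -3.1200)

Iteration 1:
  x1 = (0 - (2)·0.0000) / (4) = 0.0000
  x2 = (-12 - (3)·0.0000) / (5) = -2.4000
Iteration 2:
  x1 = (0 - (2)·-2.4000) / (4) = 1.2000
  x2 = (-12 - (3)·0.0000) / (5) = -2.4000
Iteration 3:
  x1 = (0 - (2)·-2.4000) / (4) = 1.2000
  x2 = (-12 - (3)·1.2000) / (5) = -3.1200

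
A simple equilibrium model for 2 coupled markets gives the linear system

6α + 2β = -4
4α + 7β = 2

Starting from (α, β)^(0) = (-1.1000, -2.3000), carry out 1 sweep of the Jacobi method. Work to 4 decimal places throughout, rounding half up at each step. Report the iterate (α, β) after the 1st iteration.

Iteration 1:
  α = (-4 - (2)·-2.3000) / (6) = 0.1000
  β = (2 - (4)·-1.1000) / (7) = 0.9143

(0.1000, 0.9143)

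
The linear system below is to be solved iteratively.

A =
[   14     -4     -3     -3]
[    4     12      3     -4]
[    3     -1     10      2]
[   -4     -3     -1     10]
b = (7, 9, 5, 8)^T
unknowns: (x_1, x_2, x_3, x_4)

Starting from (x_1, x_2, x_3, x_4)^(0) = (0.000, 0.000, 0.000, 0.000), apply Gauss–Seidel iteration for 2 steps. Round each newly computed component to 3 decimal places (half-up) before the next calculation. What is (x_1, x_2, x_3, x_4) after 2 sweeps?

Iteration 1:
  x_1 = (7 - (-4)·0.000 - (-3)·0.000 - (-3)·0.000) / (14) = 0.500
  x_2 = (9 - (4)·0.500 - (3)·0.000 - (-4)·0.000) / (12) = 0.583
  x_3 = (5 - (3)·0.500 - (-1)·0.583 - (2)·0.000) / (10) = 0.408
  x_4 = (8 - (-4)·0.500 - (-3)·0.583 - (-1)·0.408) / (10) = 1.216
Iteration 2:
  x_1 = (7 - (-4)·0.583 - (-3)·0.408 - (-3)·1.216) / (14) = 1.015
  x_2 = (9 - (4)·1.015 - (3)·0.408 - (-4)·1.216) / (12) = 0.715
  x_3 = (5 - (3)·1.015 - (-1)·0.715 - (2)·1.216) / (10) = 0.024
  x_4 = (8 - (-4)·1.015 - (-3)·0.715 - (-1)·0.024) / (10) = 1.423

(1.015, 0.715, 0.024, 1.423)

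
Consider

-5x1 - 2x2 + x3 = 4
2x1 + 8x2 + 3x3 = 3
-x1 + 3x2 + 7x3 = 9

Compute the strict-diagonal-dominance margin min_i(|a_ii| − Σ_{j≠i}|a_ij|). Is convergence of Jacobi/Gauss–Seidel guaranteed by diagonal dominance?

row 1: |-5| − (2+1) = 2
row 2: |8| − (2+3) = 3
row 3: |7| − (1+3) = 3
minimum over rows = 2 → strictly diagonally dominant (convergence guaranteed)

2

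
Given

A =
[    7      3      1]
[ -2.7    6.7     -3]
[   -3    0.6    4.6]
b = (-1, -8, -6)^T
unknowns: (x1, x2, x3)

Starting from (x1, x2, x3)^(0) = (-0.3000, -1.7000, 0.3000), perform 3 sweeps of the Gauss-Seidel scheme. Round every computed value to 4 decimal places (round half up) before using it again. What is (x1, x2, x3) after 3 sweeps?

Iteration 1:
  x1 = (-1 - (3)·-1.7000 - (1)·0.3000) / (7) = 0.5429
  x2 = (-8 - (-2.7)·0.5429 - (-3)·0.3000) / (6.7) = -0.8409
  x3 = (-6 - (-3)·0.5429 - (0.6)·-0.8409) / (4.6) = -0.8406
Iteration 2:
  x1 = (-1 - (3)·-0.8409 - (1)·-0.8406) / (7) = 0.3376
  x2 = (-8 - (-2.7)·0.3376 - (-3)·-0.8406) / (6.7) = -1.4344
  x3 = (-6 - (-3)·0.3376 - (0.6)·-1.4344) / (4.6) = -0.8971
Iteration 3:
  x1 = (-1 - (3)·-1.4344 - (1)·-0.8971) / (7) = 0.6000
  x2 = (-8 - (-2.7)·0.6000 - (-3)·-0.8971) / (6.7) = -1.3539
  x3 = (-6 - (-3)·0.6000 - (0.6)·-1.3539) / (4.6) = -0.7364

(0.6000, -1.3539, -0.7364)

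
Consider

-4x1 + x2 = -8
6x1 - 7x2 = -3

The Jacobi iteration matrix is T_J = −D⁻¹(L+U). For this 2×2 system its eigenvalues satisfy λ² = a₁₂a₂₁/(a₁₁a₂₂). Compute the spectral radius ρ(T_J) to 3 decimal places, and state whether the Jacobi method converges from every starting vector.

a₁₂a₂₁/(a₁₁a₂₂) = (1)·(6) / ((-4)·(-7)) = 0.214286
ρ = √|0.214286| = √0.214286 = 0.463
ρ < 1, so Jacobi converges

0.463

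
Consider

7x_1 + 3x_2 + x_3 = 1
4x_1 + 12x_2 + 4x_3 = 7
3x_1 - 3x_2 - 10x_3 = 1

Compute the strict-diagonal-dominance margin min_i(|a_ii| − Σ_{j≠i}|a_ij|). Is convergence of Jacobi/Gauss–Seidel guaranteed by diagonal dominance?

row 1: |7| − (3+1) = 3
row 2: |12| − (4+4) = 4
row 3: |-10| − (3+3) = 4
minimum over rows = 3 → strictly diagonally dominant (convergence guaranteed)

3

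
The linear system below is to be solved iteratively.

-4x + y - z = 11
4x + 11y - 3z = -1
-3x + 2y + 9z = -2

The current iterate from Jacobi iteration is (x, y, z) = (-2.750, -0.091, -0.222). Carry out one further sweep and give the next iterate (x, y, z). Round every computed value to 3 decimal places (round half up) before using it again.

One sweep:
  x = (11 - (1)·-0.091 - (-1)·-0.222) / (-4) = -2.717
  y = (-1 - (4)·-2.750 - (-3)·-0.222) / (11) = 0.849
  z = (-2 - (-3)·-2.750 - (2)·-0.091) / (9) = -1.119

(-2.717, 0.849, -1.119)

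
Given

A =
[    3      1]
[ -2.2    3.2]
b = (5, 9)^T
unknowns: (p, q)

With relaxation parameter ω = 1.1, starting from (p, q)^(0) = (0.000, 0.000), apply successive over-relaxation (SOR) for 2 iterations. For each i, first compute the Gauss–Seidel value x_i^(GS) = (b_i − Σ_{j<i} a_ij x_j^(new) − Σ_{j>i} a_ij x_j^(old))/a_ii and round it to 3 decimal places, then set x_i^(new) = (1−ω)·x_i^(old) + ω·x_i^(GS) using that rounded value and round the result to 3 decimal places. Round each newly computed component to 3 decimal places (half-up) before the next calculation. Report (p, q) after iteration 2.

(0.007, 2.651)

Iteration 1:
  p: GS value = (5 - (1)·0.000) / (3) = 1.667;  p ← (1−ω)·0.000 + ω·1.667 = 1.834
  q: GS value = (9 - (-2.2)·1.834) / (3.2) = 4.073;  q ← (1−ω)·0.000 + ω·4.073 = 4.480
Iteration 2:
  p: GS value = (5 - (1)·4.480) / (3) = 0.173;  p ← (1−ω)·1.834 + ω·0.173 = 0.007
  q: GS value = (9 - (-2.2)·0.007) / (3.2) = 2.817;  q ← (1−ω)·4.480 + ω·2.817 = 2.651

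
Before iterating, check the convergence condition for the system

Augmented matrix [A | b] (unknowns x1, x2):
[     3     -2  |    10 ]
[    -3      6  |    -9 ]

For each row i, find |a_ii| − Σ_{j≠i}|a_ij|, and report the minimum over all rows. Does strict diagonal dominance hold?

row 1: |3| − (2) = 1
row 2: |6| − (3) = 3
minimum over rows = 1 → strictly diagonally dominant (convergence guaranteed)

1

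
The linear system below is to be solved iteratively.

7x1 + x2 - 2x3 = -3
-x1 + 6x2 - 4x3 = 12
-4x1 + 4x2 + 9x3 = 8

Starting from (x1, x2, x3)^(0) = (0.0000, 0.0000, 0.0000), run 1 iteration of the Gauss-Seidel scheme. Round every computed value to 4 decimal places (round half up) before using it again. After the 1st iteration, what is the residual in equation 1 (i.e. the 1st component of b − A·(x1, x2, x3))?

-2.2460

Iteration 1:
  x1 = (-3 - (1)·0.0000 - (-2)·0.0000) / (7) = -0.4286
  x2 = (12 - (-1)·-0.4286 - (-4)·0.0000) / (6) = 1.9286
  x3 = (8 - (-4)·-0.4286 - (4)·1.9286) / (9) = -0.1588
Residual b − A·x = (-2.2460, -0.6354, 0.0004)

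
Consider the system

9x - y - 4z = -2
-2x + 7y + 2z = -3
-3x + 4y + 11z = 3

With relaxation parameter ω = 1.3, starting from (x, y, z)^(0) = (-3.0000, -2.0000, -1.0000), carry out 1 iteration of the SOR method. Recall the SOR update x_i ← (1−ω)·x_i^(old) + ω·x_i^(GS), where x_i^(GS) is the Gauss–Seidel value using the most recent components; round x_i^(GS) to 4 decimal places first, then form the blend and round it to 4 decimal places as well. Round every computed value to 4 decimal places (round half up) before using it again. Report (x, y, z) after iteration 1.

(-0.2556, 0.3193, 0.4130)

Iteration 1:
  x: GS value = (-2 - (-1)·-2.0000 - (-4)·-1.0000) / (9) = -0.8889;  x ← (1−ω)·-3.0000 + ω·-0.8889 = -0.2556
  y: GS value = (-3 - (-2)·-0.2556 - (2)·-1.0000) / (7) = -0.2159;  y ← (1−ω)·-2.0000 + ω·-0.2159 = 0.3193
  z: GS value = (3 - (-3)·-0.2556 - (4)·0.3193) / (11) = 0.0869;  z ← (1−ω)·-1.0000 + ω·0.0869 = 0.4130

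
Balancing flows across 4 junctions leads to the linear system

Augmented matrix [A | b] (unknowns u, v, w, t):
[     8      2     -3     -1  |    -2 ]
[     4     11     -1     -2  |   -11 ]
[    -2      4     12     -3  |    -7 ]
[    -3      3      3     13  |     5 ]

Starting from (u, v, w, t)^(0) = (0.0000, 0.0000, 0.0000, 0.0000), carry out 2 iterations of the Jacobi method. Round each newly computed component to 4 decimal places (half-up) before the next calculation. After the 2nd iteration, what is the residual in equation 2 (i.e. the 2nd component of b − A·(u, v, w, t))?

0.6861

Iteration 1:
  u = (-2 - (2)·0.0000 - (-3)·0.0000 - (-1)·0.0000) / (8) = -0.2500
  v = (-11 - (4)·0.0000 - (-1)·0.0000 - (-2)·0.0000) / (11) = -1.0000
  w = (-7 - (-2)·0.0000 - (4)·0.0000 - (-3)·0.0000) / (12) = -0.5833
  t = (5 - (-3)·0.0000 - (3)·0.0000 - (3)·0.0000) / (13) = 0.3846
Iteration 2:
  u = (-2 - (2)·-1.0000 - (-3)·-0.5833 - (-1)·0.3846) / (8) = -0.1707
  v = (-11 - (4)·-0.2500 - (-1)·-0.5833 - (-2)·0.3846) / (11) = -0.8922
  w = (-7 - (-2)·-0.2500 - (4)·-1.0000 - (-3)·0.3846) / (12) = -0.1955
  t = (5 - (-3)·-0.2500 - (3)·-1.0000 - (3)·-0.5833) / (13) = 0.6923
Residual b − A·x = (1.2558, 0.6861, 0.6503, -1.2489)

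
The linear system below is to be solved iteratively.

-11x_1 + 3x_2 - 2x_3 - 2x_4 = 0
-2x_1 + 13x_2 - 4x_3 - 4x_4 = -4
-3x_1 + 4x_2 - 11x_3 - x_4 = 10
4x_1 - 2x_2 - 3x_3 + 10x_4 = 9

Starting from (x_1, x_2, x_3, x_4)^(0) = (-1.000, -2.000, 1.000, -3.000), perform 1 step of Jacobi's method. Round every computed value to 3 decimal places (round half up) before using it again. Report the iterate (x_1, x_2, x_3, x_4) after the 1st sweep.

Iteration 1:
  x_1 = (0 - (3)·-2.000 - (-2)·1.000 - (-2)·-3.000) / (-11) = -0.182
  x_2 = (-4 - (-2)·-1.000 - (-4)·1.000 - (-4)·-3.000) / (13) = -1.077
  x_3 = (10 - (-3)·-1.000 - (4)·-2.000 - (-1)·-3.000) / (-11) = -1.091
  x_4 = (9 - (4)·-1.000 - (-2)·-2.000 - (-3)·1.000) / (10) = 1.200

(-0.182, -1.077, -1.091, 1.200)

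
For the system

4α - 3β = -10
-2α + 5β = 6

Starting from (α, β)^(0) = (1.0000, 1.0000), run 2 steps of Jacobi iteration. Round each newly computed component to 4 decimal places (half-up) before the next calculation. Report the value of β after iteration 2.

Iteration 1:
  α = (-10 - (-3)·1.0000) / (4) = -1.7500
  β = (6 - (-2)·1.0000) / (5) = 1.6000
Iteration 2:
  α = (-10 - (-3)·1.6000) / (4) = -1.3000
  β = (6 - (-2)·-1.7500) / (5) = 0.5000

0.5000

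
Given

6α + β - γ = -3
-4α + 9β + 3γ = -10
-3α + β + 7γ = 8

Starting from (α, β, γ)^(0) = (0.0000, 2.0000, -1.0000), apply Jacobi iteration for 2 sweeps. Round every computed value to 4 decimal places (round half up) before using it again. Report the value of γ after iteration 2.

Iteration 1:
  α = (-3 - (1)·2.0000 - (-1)·-1.0000) / (6) = -1.0000
  β = (-10 - (-4)·0.0000 - (3)·-1.0000) / (9) = -0.7778
  γ = (8 - (-3)·0.0000 - (1)·2.0000) / (7) = 0.8571
Iteration 2:
  α = (-3 - (1)·-0.7778 - (-1)·0.8571) / (6) = -0.2275
  β = (-10 - (-4)·-1.0000 - (3)·0.8571) / (9) = -1.8413
  γ = (8 - (-3)·-1.0000 - (1)·-0.7778) / (7) = 0.8254

0.8254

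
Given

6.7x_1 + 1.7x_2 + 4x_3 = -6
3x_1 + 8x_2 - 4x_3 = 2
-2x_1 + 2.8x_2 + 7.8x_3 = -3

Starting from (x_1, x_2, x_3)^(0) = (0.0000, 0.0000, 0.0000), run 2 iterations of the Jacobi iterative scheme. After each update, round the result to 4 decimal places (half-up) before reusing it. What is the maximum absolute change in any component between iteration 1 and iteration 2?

0.3194

Iteration 1:
  x_1 = (-6 - (1.7)·0.0000 - (4)·0.0000) / (6.7) = -0.8955
  x_2 = (2 - (3)·0.0000 - (-4)·0.0000) / (8) = 0.2500
  x_3 = (-3 - (-2)·0.0000 - (2.8)·0.0000) / (7.8) = -0.3846
Iteration 2:
  x_1 = (-6 - (1.7)·0.2500 - (4)·-0.3846) / (6.7) = -0.7293
  x_2 = (2 - (3)·-0.8955 - (-4)·-0.3846) / (8) = 0.3935
  x_3 = (-3 - (-2)·-0.8955 - (2.8)·0.2500) / (7.8) = -0.7040
Change: (0.1662, 0.1435, -0.3194) → max |·| = 0.3194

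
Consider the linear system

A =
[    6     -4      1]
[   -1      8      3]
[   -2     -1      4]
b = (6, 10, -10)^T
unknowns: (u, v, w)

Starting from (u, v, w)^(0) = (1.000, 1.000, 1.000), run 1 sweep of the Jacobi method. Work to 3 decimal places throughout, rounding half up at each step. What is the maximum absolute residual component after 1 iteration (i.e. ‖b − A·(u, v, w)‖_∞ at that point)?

Iteration 1:
  u = (6 - (-4)·1.000 - (1)·1.000) / (6) = 1.500
  v = (10 - (-1)·1.000 - (3)·1.000) / (8) = 1.000
  w = (-10 - (-2)·1.000 - (-1)·1.000) / (4) = -1.750
Residual b − A·x = (2.750, 8.750, 1.000); ∞-norm = 8.750

8.750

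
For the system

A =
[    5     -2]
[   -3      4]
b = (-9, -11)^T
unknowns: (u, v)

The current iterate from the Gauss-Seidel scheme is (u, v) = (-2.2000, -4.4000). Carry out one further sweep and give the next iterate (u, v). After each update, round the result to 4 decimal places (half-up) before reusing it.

One sweep:
  u = (-9 - (-2)·-4.4000) / (5) = -3.5600
  v = (-11 - (-3)·-3.5600) / (4) = -5.4200

(-3.5600, -5.4200)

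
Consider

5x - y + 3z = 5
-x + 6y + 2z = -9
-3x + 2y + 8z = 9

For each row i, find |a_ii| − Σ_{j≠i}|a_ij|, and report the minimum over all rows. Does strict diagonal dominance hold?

1

row 1: |5| − (1+3) = 1
row 2: |6| − (1+2) = 3
row 3: |8| − (3+2) = 3
minimum over rows = 1 → strictly diagonally dominant (convergence guaranteed)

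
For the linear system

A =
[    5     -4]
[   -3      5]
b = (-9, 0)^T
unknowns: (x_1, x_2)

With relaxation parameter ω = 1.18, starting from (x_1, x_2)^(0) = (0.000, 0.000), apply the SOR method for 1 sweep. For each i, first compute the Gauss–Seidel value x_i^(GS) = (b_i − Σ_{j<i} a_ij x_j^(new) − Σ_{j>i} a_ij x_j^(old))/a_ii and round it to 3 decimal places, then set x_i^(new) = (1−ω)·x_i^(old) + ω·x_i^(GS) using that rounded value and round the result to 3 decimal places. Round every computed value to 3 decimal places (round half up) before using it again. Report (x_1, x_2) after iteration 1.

(-2.124, -1.503)

Iteration 1:
  x_1: GS value = (-9 - (-4)·0.000) / (5) = -1.800;  x_1 ← (1−ω)·0.000 + ω·-1.800 = -2.124
  x_2: GS value = (0 - (-3)·-2.124) / (5) = -1.274;  x_2 ← (1−ω)·0.000 + ω·-1.274 = -1.503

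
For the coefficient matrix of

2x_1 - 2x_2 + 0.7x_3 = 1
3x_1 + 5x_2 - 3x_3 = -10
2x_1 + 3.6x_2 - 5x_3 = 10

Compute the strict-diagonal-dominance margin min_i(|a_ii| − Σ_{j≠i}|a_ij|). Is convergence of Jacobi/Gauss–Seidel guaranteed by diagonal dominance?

-1

row 1: |2| − (2+0.7) = -0.7
row 2: |5| − (3+3) = -1
row 3: |-5| − (2+3.6) = -0.6
minimum over rows = -1 → not strictly diagonally dominant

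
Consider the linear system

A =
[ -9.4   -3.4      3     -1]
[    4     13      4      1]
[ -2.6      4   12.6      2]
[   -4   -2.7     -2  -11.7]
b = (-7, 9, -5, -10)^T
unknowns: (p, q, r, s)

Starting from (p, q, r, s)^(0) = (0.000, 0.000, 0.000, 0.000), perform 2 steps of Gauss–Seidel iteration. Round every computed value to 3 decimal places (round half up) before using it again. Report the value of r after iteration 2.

Iteration 1:
  p = (-7 - (-3.4)·0.000 - (3)·0.000 - (-1)·0.000) / (-9.4) = 0.745
  q = (9 - (4)·0.745 - (4)·0.000 - (1)·0.000) / (13) = 0.463
  r = (-5 - (-2.6)·0.745 - (4)·0.463 - (2)·0.000) / (12.6) = -0.390
  s = (-10 - (-4)·0.745 - (-2.7)·0.463 - (-2)·-0.390) / (-11.7) = 0.560
Iteration 2:
  p = (-7 - (-3.4)·0.463 - (3)·-0.390 - (-1)·0.560) / (-9.4) = 0.393
  q = (9 - (4)·0.393 - (4)·-0.390 - (1)·0.560) / (13) = 0.648
  r = (-5 - (-2.6)·0.393 - (4)·0.648 - (2)·0.560) / (12.6) = -0.610
  s = (-10 - (-4)·0.393 - (-2.7)·0.648 - (-2)·-0.610) / (-11.7) = 0.675

-0.610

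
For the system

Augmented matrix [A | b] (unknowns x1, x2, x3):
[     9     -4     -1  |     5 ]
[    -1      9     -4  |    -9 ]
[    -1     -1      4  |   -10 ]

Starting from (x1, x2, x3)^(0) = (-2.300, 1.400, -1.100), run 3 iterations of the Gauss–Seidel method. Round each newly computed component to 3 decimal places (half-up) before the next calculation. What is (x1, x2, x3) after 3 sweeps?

Iteration 1:
  x1 = (5 - (-4)·1.400 - (-1)·-1.100) / (9) = 1.056
  x2 = (-9 - (-1)·1.056 - (-4)·-1.100) / (9) = -1.372
  x3 = (-10 - (-1)·1.056 - (-1)·-1.372) / (4) = -2.579
Iteration 2:
  x1 = (5 - (-4)·-1.372 - (-1)·-2.579) / (9) = -0.341
  x2 = (-9 - (-1)·-0.341 - (-4)·-2.579) / (9) = -2.184
  x3 = (-10 - (-1)·-0.341 - (-1)·-2.184) / (4) = -3.131
Iteration 3:
  x1 = (5 - (-4)·-2.184 - (-1)·-3.131) / (9) = -0.763
  x2 = (-9 - (-1)·-0.763 - (-4)·-3.131) / (9) = -2.476
  x3 = (-10 - (-1)·-0.763 - (-1)·-2.476) / (4) = -3.310

(-0.763, -2.476, -3.310)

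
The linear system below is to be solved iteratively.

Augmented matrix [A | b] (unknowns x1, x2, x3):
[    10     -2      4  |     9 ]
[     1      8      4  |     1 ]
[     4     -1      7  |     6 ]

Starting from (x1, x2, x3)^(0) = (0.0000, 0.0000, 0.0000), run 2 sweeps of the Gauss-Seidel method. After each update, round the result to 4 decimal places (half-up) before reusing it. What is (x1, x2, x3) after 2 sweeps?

(0.7647, -0.1429, 0.3998)

Iteration 1:
  x1 = (9 - (-2)·0.0000 - (4)·0.0000) / (10) = 0.9000
  x2 = (1 - (1)·0.9000 - (4)·0.0000) / (8) = 0.0125
  x3 = (6 - (4)·0.9000 - (-1)·0.0125) / (7) = 0.3446
Iteration 2:
  x1 = (9 - (-2)·0.0125 - (4)·0.3446) / (10) = 0.7647
  x2 = (1 - (1)·0.7647 - (4)·0.3446) / (8) = -0.1429
  x3 = (6 - (4)·0.7647 - (-1)·-0.1429) / (7) = 0.3998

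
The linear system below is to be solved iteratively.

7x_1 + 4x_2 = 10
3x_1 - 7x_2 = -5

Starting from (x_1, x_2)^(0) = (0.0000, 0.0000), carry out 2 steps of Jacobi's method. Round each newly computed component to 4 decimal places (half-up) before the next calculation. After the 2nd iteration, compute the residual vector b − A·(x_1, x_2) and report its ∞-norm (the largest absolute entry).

2.4488

Iteration 1:
  x_1 = (10 - (4)·0.0000) / (7) = 1.4286
  x_2 = (-5 - (3)·0.0000) / (-7) = 0.7143
Iteration 2:
  x_1 = (10 - (4)·0.7143) / (7) = 1.0204
  x_2 = (-5 - (3)·1.4286) / (-7) = 1.3265
Residual b − A·x = (-2.4488, 1.2243); ∞-norm = 2.4488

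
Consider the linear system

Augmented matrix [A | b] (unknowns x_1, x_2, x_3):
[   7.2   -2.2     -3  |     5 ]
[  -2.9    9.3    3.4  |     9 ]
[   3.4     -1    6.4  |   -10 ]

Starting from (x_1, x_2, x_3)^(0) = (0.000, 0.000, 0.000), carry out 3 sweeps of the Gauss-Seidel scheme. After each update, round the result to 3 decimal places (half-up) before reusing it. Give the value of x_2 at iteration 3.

1.694

Iteration 1:
  x_1 = (5 - (-2.2)·0.000 - (-3)·0.000) / (7.2) = 0.694
  x_2 = (9 - (-2.9)·0.694 - (3.4)·0.000) / (9.3) = 1.184
  x_3 = (-10 - (3.4)·0.694 - (-1)·1.184) / (6.4) = -1.746
Iteration 2:
  x_1 = (5 - (-2.2)·1.184 - (-3)·-1.746) / (7.2) = 0.329
  x_2 = (9 - (-2.9)·0.329 - (3.4)·-1.746) / (9.3) = 1.709
  x_3 = (-10 - (3.4)·0.329 - (-1)·1.709) / (6.4) = -1.470
Iteration 3:
  x_1 = (5 - (-2.2)·1.709 - (-3)·-1.470) / (7.2) = 0.604
  x_2 = (9 - (-2.9)·0.604 - (3.4)·-1.470) / (9.3) = 1.694
  x_3 = (-10 - (3.4)·0.604 - (-1)·1.694) / (6.4) = -1.619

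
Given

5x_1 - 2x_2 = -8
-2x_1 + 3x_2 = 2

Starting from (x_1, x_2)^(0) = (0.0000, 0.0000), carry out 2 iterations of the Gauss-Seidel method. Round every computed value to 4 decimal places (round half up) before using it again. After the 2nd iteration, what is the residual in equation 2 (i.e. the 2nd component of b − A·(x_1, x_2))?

0.0001

Iteration 1:
  x_1 = (-8 - (-2)·0.0000) / (5) = -1.6000
  x_2 = (2 - (-2)·-1.6000) / (3) = -0.4000
Iteration 2:
  x_1 = (-8 - (-2)·-0.4000) / (5) = -1.7600
  x_2 = (2 - (-2)·-1.7600) / (3) = -0.5067
Residual b − A·x = (-0.2134, 0.0001)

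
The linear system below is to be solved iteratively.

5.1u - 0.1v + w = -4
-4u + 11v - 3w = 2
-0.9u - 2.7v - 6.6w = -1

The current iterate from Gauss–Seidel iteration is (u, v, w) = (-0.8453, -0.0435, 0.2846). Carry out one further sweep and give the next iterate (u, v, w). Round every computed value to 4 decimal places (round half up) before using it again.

(-0.8410, -0.0464, 0.2852)

One sweep:
  u = (-4 - (-0.1)·-0.0435 - (1)·0.2846) / (5.1) = -0.8410
  v = (2 - (-4)·-0.8410 - (-3)·0.2846) / (11) = -0.0464
  w = (-1 - (-0.9)·-0.8410 - (-2.7)·-0.0464) / (-6.6) = 0.2852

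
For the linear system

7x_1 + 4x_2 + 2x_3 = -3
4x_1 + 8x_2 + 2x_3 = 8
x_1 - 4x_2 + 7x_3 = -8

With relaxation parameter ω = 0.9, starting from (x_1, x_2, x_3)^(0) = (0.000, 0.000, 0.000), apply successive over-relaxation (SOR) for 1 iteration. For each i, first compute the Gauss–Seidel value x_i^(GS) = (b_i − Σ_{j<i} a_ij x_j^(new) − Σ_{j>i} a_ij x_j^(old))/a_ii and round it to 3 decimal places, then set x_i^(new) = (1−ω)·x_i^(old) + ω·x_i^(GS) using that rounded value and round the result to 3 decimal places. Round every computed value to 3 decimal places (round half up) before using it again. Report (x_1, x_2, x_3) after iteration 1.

Iteration 1:
  x_1: GS value = (-3 - (4)·0.000 - (2)·0.000) / (7) = -0.429;  x_1 ← (1−ω)·0.000 + ω·-0.429 = -0.386
  x_2: GS value = (8 - (4)·-0.386 - (2)·0.000) / (8) = 1.193;  x_2 ← (1−ω)·0.000 + ω·1.193 = 1.074
  x_3: GS value = (-8 - (1)·-0.386 - (-4)·1.074) / (7) = -0.474;  x_3 ← (1−ω)·0.000 + ω·-0.474 = -0.427

(-0.386, 1.074, -0.427)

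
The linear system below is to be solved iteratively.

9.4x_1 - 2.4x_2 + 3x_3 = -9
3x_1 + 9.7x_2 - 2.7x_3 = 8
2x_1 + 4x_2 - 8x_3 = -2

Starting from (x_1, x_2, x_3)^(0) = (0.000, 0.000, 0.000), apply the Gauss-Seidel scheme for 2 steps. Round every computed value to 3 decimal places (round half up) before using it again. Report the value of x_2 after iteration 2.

Iteration 1:
  x_1 = (-9 - (-2.4)·0.000 - (3)·0.000) / (9.4) = -0.957
  x_2 = (8 - (3)·-0.957 - (-2.7)·0.000) / (9.7) = 1.121
  x_3 = (-2 - (2)·-0.957 - (4)·1.121) / (-8) = 0.571
Iteration 2:
  x_1 = (-9 - (-2.4)·1.121 - (3)·0.571) / (9.4) = -0.853
  x_2 = (8 - (3)·-0.853 - (-2.7)·0.571) / (9.7) = 1.247
  x_3 = (-2 - (2)·-0.853 - (4)·1.247) / (-8) = 0.660

1.247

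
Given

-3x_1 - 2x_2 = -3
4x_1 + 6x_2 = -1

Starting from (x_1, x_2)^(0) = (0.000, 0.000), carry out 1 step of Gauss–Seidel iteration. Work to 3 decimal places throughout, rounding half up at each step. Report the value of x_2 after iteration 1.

-0.833

Iteration 1:
  x_1 = (-3 - (-2)·0.000) / (-3) = 1.000
  x_2 = (-1 - (4)·1.000) / (6) = -0.833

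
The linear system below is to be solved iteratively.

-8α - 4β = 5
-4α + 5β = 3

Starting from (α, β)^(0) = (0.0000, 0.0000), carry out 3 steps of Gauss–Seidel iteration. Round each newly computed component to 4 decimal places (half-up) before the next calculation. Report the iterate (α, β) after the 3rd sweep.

Iteration 1:
  α = (5 - (-4)·0.0000) / (-8) = -0.6250
  β = (3 - (-4)·-0.6250) / (5) = 0.1000
Iteration 2:
  α = (5 - (-4)·0.1000) / (-8) = -0.6750
  β = (3 - (-4)·-0.6750) / (5) = 0.0600
Iteration 3:
  α = (5 - (-4)·0.0600) / (-8) = -0.6550
  β = (3 - (-4)·-0.6550) / (5) = 0.0760

(-0.6550, 0.0760)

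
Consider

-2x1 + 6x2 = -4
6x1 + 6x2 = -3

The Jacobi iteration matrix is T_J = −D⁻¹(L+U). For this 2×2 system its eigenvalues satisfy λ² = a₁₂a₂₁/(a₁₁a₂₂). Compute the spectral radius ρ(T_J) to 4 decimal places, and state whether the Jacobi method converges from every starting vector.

a₁₂a₂₁/(a₁₁a₂₂) = (6)·(6) / ((-2)·(6)) = -3.000000
ρ = √|-3.000000| = √3.000000 = 1.7321
ρ > 1, so Jacobi diverges

1.7321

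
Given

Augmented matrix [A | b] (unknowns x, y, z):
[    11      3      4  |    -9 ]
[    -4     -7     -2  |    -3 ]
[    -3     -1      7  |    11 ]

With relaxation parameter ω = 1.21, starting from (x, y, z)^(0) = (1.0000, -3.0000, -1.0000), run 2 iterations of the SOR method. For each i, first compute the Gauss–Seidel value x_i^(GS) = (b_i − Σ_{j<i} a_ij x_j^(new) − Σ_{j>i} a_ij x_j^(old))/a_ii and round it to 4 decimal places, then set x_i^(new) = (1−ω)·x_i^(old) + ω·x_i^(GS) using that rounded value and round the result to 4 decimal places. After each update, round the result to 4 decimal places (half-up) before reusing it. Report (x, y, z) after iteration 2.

(-2.5621, 1.1586, 0.2561)

Iteration 1:
  x: GS value = (-9 - (3)·-3.0000 - (4)·-1.0000) / (11) = 0.3636;  x ← (1−ω)·1.0000 + ω·0.3636 = 0.2300
  y: GS value = (-3 - (-4)·0.2300 - (-2)·-1.0000) / (-7) = 0.5829;  y ← (1−ω)·-3.0000 + ω·0.5829 = 1.3353
  z: GS value = (11 - (-3)·0.2300 - (-1)·1.3353) / (7) = 1.8608;  z ← (1−ω)·-1.0000 + ω·1.8608 = 2.4616
Iteration 2:
  x: GS value = (-9 - (3)·1.3353 - (4)·2.4616) / (11) = -2.0775;  x ← (1−ω)·0.2300 + ω·-2.0775 = -2.5621
  y: GS value = (-3 - (-4)·-2.5621 - (-2)·2.4616) / (-7) = 1.1893;  y ← (1−ω)·1.3353 + ω·1.1893 = 1.1586
  z: GS value = (11 - (-3)·-2.5621 - (-1)·1.1586) / (7) = 0.6389;  z ← (1−ω)·2.4616 + ω·0.6389 = 0.2561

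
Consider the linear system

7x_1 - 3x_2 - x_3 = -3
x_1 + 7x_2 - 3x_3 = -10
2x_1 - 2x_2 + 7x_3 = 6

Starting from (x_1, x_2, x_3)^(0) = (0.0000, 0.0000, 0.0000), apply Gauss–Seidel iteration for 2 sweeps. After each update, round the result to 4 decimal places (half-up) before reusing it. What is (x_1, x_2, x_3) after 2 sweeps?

(-0.9304, -1.0433, 0.8249)

Iteration 1:
  x_1 = (-3 - (-3)·0.0000 - (-1)·0.0000) / (7) = -0.4286
  x_2 = (-10 - (1)·-0.4286 - (-3)·0.0000) / (7) = -1.3673
  x_3 = (6 - (2)·-0.4286 - (-2)·-1.3673) / (7) = 0.5889
Iteration 2:
  x_1 = (-3 - (-3)·-1.3673 - (-1)·0.5889) / (7) = -0.9304
  x_2 = (-10 - (1)·-0.9304 - (-3)·0.5889) / (7) = -1.0433
  x_3 = (6 - (2)·-0.9304 - (-2)·-1.0433) / (7) = 0.8249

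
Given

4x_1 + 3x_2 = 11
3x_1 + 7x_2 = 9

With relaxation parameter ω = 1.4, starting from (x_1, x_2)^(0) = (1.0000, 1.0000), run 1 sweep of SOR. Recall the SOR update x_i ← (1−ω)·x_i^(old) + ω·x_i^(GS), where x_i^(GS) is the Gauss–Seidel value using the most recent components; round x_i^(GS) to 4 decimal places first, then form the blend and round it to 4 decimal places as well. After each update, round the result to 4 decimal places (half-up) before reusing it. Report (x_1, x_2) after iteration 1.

(2.4000, -0.0401)

Iteration 1:
  x_1: GS value = (11 - (3)·1.0000) / (4) = 2.0000;  x_1 ← (1−ω)·1.0000 + ω·2.0000 = 2.4000
  x_2: GS value = (9 - (3)·2.4000) / (7) = 0.2571;  x_2 ← (1−ω)·1.0000 + ω·0.2571 = -0.0401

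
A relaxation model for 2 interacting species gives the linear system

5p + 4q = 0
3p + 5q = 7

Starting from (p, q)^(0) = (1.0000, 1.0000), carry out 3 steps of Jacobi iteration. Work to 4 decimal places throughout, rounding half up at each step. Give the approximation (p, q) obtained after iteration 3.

(-1.5040, 1.7840)

Iteration 1:
  p = (0 - (4)·1.0000) / (5) = -0.8000
  q = (7 - (3)·1.0000) / (5) = 0.8000
Iteration 2:
  p = (0 - (4)·0.8000) / (5) = -0.6400
  q = (7 - (3)·-0.8000) / (5) = 1.8800
Iteration 3:
  p = (0 - (4)·1.8800) / (5) = -1.5040
  q = (7 - (3)·-0.6400) / (5) = 1.7840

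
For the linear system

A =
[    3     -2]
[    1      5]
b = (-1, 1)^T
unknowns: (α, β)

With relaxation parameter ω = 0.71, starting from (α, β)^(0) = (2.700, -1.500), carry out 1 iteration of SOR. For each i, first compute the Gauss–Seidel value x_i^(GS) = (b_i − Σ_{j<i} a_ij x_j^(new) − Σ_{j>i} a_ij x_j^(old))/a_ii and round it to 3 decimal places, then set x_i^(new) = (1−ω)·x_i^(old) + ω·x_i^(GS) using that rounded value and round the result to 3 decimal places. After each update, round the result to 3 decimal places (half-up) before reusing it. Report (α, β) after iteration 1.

(-0.163, -0.270)

Iteration 1:
  α: GS value = (-1 - (-2)·-1.500) / (3) = -1.333;  α ← (1−ω)·2.700 + ω·-1.333 = -0.163
  β: GS value = (1 - (1)·-0.163) / (5) = 0.233;  β ← (1−ω)·-1.500 + ω·0.233 = -0.270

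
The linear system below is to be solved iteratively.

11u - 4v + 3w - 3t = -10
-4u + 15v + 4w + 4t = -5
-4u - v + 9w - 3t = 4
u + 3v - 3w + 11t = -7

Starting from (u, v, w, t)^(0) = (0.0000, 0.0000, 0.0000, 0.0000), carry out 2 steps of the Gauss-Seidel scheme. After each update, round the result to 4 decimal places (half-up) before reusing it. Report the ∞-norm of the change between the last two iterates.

Iteration 1:
  u = (-10 - (-4)·0.0000 - (3)·0.0000 - (-3)·0.0000) / (11) = -0.9091
  v = (-5 - (-4)·-0.9091 - (4)·0.0000 - (4)·0.0000) / (15) = -0.5758
  w = (4 - (-4)·-0.9091 - (-1)·-0.5758 - (-3)·0.0000) / (9) = -0.0236
  t = (-7 - (1)·-0.9091 - (3)·-0.5758 - (-3)·-0.0236) / (11) = -0.4031
Iteration 2:
  u = (-10 - (-4)·-0.5758 - (3)·-0.0236 - (-3)·-0.4031) / (11) = -1.2220
  v = (-5 - (-4)·-1.2220 - (4)·-0.0236 - (4)·-0.4031) / (15) = -0.5454
  w = (4 - (-4)·-1.2220 - (-1)·-0.5454 - (-3)·-0.4031) / (9) = -0.2936
  t = (-7 - (1)·-1.2220 - (3)·-0.5454 - (-3)·-0.2936) / (11) = -0.4566
Change: (-0.3129, 0.0304, -0.2700, -0.0535) → max |·| = 0.3129

0.3129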